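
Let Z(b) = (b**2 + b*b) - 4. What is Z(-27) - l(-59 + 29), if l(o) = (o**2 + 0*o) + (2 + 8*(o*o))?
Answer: -6648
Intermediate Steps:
l(o) = 2 + 9*o**2 (l(o) = (o**2 + 0) + (2 + 8*o**2) = o**2 + (2 + 8*o**2) = 2 + 9*o**2)
Z(b) = -4 + 2*b**2 (Z(b) = (b**2 + b**2) - 4 = 2*b**2 - 4 = -4 + 2*b**2)
Z(-27) - l(-59 + 29) = (-4 + 2*(-27)**2) - (2 + 9*(-59 + 29)**2) = (-4 + 2*729) - (2 + 9*(-30)**2) = (-4 + 1458) - (2 + 9*900) = 1454 - (2 + 8100) = 1454 - 1*8102 = 1454 - 8102 = -6648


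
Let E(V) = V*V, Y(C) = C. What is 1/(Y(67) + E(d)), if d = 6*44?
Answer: 1/69763 ≈ 1.4334e-5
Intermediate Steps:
d = 264
E(V) = V**2
1/(Y(67) + E(d)) = 1/(67 + 264**2) = 1/(67 + 69696) = 1/69763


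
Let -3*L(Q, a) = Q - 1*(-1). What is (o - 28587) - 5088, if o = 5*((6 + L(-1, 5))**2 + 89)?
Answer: -33050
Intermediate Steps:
L(Q, a) = -1/3 - Q/3 (L(Q, a) = -(Q - 1*(-1))/3 = -(Q + 1)/3 = -(1 + Q)/3 = -1/3 - Q/3)
o = 625 (o = 5*((6 + (-1/3 - 1/3*(-1)))**2 + 89) = 5*((6 + (-1/3 + 1/3))**2 + 89) = 5*((6 + 0)**2 + 89) = 5*(6**2 + 89) = 5*(36 + 89) = 5*125 = 625)
(o - 28587) - 5088 = (625 - 28587) - 5088 = -27962 - 5088 = -33050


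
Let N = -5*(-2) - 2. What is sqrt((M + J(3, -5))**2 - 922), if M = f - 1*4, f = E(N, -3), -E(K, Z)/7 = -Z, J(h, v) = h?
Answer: I*sqrt(438) ≈ 20.928*I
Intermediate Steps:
N = 8 (N = 10 - 2 = 8)
E(K, Z) = 7*Z (E(K, Z) = -(-7)*Z = 7*Z)
f = -21 (f = 7*(-3) = -21)
M = -25 (M = -21 - 1*4 = -21 - 4 = -25)
sqrt((M + J(3, -5))**2 - 922) = sqrt((-25 + 3)**2 - 922) = sqrt((-22)**2 - 922) = sqrt(484 - 922) = sqrt(-438) = I*sqrt(438)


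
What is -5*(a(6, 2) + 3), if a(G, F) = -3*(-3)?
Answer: -60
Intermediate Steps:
a(G, F) = 9
-5*(a(6, 2) + 3) = -5*(9 + 3) = -5*12 = -60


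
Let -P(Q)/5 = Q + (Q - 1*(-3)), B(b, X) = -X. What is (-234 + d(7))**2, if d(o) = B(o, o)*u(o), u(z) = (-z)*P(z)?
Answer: 19351201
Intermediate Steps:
P(Q) = -15 - 10*Q (P(Q) = -5*(Q + (Q - 1*(-3))) = -5*(Q + (Q + 3)) = -5*(Q + (3 + Q)) = -5*(3 + 2*Q) = -15 - 10*Q)
u(z) = -z*(-15 - 10*z) (u(z) = (-z)*(-15 - 10*z) = -z*(-15 - 10*z))
d(o) = -5*o**2*(3 + 2*o) (d(o) = (-o)*(5*o*(3 + 2*o)) = -5*o**2*(3 + 2*o))
(-234 + d(7))**2 = (-234 + 7**2*(-15 - 10*7))**2 = (-234 + 49*(-15 - 70))**2 = (-234 + 49*(-85))**2 = (-234 - 4165)**2 = (-4399)**2 = 19351201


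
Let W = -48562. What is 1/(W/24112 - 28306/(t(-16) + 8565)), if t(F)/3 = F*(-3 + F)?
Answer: -114254712/571368173 ≈ -0.19997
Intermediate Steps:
t(F) = 3*F*(-3 + F) (t(F) = 3*(F*(-3 + F)) = 3*F*(-3 + F))
1/(W/24112 - 28306/(t(-16) + 8565)) = 1/(-48562/24112 - 28306/(3*(-16)*(-3 - 16) + 8565)) = 1/(-48562*1/24112 - 28306/(3*(-16)*(-19) + 8565)) = 1/(-24281/12056 - 28306/(912 + 8565)) = 1/(-24281/12056 - 28306/9477) = 1/(-571368173/114254712) = -114254712/571368173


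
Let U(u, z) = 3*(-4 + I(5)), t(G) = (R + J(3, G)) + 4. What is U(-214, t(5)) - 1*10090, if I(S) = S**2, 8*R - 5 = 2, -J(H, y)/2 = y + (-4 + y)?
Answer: -10027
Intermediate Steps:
J(H, y) = 8 - 4*y (J(H, y) = -2*(y + (-4 + y)) = -2*(-4 + 2*y) = 8 - 4*y)
R = 7/8 (R = 5/8 + (1/8)*2 = 5/8 + 1/4 = 7/8 ≈ 0.87500)
t(G) = 103/8 - 4*G (t(G) = (7/8 + (8 - 4*G)) + 4 = (71/8 - 4*G) + 4 = 103/8 - 4*G)
U(u, z) = 63 (U(u, z) = 3*(-4 + 5**2) = 3*(-4 + 25) = 3*21 = 63)
U(-214, t(5)) - 1*10090 = 63 - 1*10090 = 63 - 10090 = -10027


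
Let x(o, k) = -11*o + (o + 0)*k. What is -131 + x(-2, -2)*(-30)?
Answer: -911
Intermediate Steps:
x(o, k) = -11*o + k*o (x(o, k) = -11*o + o*k = -11*o + k*o)
-131 + x(-2, -2)*(-30) = -131 - 2*(-11 - 2)*(-30) = -131 - 2*(-13)*(-30) = -131 + 26*(-30) = -131 - 780 = -911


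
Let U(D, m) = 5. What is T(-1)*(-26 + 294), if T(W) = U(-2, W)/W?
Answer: -1340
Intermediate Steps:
T(W) = 5/W
T(-1)*(-26 + 294) = (5/(-1))*(-26 + 294) = (5*(-1))*268 = -5*268 = -1340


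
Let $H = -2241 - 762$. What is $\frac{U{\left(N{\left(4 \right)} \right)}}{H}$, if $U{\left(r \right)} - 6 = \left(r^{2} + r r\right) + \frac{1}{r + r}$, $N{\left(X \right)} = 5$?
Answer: $- \frac{17}{910} \approx -0.018681$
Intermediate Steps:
$H = -3003$ ($H = -2241 - 762 = -3003$)
$U{\left(r \right)} = 6 + \frac{1}{2 r} + 2 r^{2}$ ($U{\left(r \right)} = 6 + \left(\left(r^{2} + r r\right) + \frac{1}{r + r}\right) = 6 + \left(\left(r^{2} + r^{2}\right) + \frac{1}{2 r}\right) = 6 + \left(2 r^{2} + \frac{1}{2 r}\right) = 6 + \left(\frac{1}{2 r} + 2 r^{2}\right) = 6 + \frac{1}{2 r} + 2 r^{2}$)
$\frac{U{\left(N{\left(4 \right)} \right)}}{H} = \frac{6 + \frac{1}{2 \cdot 5} + 2 \cdot 5^{2}}{-3003} = \left(6 + \frac{1}{2} \cdot \frac{1}{5} + 2 \cdot 25\right) \left(- \frac{1}{3003}\right) = \left(6 + \frac{1}{10} + 50\right) \left(- \frac{1}{3003}\right) = \frac{561}{10} \left(- \frac{1}{3003}\right) = - \frac{17}{910}$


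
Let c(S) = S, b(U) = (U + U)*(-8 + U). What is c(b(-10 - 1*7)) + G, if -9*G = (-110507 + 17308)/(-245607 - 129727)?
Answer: 2871211901/3378006 ≈ 849.97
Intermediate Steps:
b(U) = 2*U*(-8 + U) (b(U) = (2*U)*(-8 + U) = 2*U*(-8 + U))
G = -93199/3378006 (G = -(-110507 + 17308)/(9*(-245607 - 129727)) = -(-93199)/(9*(-375334)) = -(-93199)*(-1)/(9*375334) = -⅑*93199/375334 = -93199/3378006 ≈ -0.027590)
c(b(-10 - 1*7)) + G = 2*(-10 - 1*7)*(-8 + (-10 - 1*7)) - 93199/3378006 = 2*(-10 - 7)*(-8 + (-10 - 7)) - 93199/3378006 = 2*(-17)*(-8 - 17) - 93199/3378006 = 2*(-17)*(-25) - 93199/3378006 = 850 - 93199/3378006 = 2871211901/3378006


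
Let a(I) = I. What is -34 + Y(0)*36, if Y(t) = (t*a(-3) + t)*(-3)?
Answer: -34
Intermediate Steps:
Y(t) = 6*t (Y(t) = (t*(-3) + t)*(-3) = (-3*t + t)*(-3) = -2*t*(-3) = 6*t)
-34 + Y(0)*36 = -34 + (6*0)*36 = -34 + 0*36 = -34 + 0 = -34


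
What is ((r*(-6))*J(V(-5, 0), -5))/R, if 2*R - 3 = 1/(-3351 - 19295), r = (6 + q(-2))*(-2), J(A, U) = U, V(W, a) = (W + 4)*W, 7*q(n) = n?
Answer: -108700800/475559 ≈ -228.57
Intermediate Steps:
q(n) = n/7
V(W, a) = W*(4 + W) (V(W, a) = (4 + W)*W = W*(4 + W))
r = -80/7 (r = (6 + (⅐)*(-2))*(-2) = (6 - 2/7)*(-2) = (40/7)*(-2) = -80/7 ≈ -11.429)
R = 67937/45292 (R = 3/2 + 1/(2*(-3351 - 19295)) = 3/2 + (½)/(-22646) = 3/2 + (½)*(-1/22646) = 3/2 - 1/45292 = 67937/45292 ≈ 1.5000)
((r*(-6))*J(V(-5, 0), -5))/R = (-80/7*(-6)*(-5))/(67937/45292) = ((480/7)*(-5))*(45292/67937) = -2400/7*45292/67937 = -108700800/475559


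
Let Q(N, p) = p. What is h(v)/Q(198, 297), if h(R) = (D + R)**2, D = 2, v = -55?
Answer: 2809/297 ≈ 9.4579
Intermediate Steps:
h(R) = (2 + R)**2
h(v)/Q(198, 297) = (2 - 55)**2/297 = (-53)**2*(1/297) = 2809*(1/297) = 2809/297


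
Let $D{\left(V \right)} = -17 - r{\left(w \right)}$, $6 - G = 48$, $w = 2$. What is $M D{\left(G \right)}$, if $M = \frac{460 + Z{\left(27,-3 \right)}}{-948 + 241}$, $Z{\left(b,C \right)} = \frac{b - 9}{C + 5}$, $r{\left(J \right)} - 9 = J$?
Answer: $\frac{1876}{101} \approx 18.574$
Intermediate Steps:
$r{\left(J \right)} = 9 + J$
$G = -42$ ($G = 6 - 48 = -42$)
$D{\left(V \right)} = -28$ ($D{\left(V \right)} = -17 - \left(9 + 2\right) = -17 - 11 = -28$)
$Z{\left(b,C \right)} = \frac{-9 + b}{5 + C}$
$M = - \frac{67}{101}$ ($M = \frac{460 + \frac{-9 + 27}{5 - 3}}{-948 + 241} = \frac{460 + \frac{1}{2} \cdot 18}{-707} = \left(460 + \frac{1}{2} \cdot 18\right) \left(- \frac{1}{707}\right) = \left(460 + 9\right) \left(- \frac{1}{707}\right) = 469 \left(- \frac{1}{707}\right) = - \frac{67}{101} \approx -0.66337$)
$M D{\left(G \right)} = \left(- \frac{67}{101}\right) \left(-28\right) = \frac{1876}{101}$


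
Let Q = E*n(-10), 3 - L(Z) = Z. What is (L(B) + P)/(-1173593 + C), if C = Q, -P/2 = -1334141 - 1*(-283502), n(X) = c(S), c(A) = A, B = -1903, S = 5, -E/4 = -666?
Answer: -2103184/1160273 ≈ -1.8127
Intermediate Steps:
E = 2664 (E = -4*(-666) = 2664)
n(X) = 5
L(Z) = 3 - Z
P = 2101278 (P = -2*(-1334141 - 1*(-283502)) = -2*(-1334141 + 283502) = -2*(-1050639) = 2101278)
Q = 13320 (Q = 2664*5 = 13320)
C = 13320
(L(B) + P)/(-1173593 + C) = ((3 - 1*(-1903)) + 2101278)/(-1173593 + 13320) = ((3 + 1903) + 2101278)/(-1160273) = (1906 + 2101278)*(-1/1160273) = 2103184*(-1/1160273) = -2103184/1160273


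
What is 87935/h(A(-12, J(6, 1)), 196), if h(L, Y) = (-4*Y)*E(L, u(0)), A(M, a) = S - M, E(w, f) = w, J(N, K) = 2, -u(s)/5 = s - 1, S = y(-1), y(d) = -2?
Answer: -17587/1568 ≈ -11.216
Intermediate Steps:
S = -2
u(s) = 5 - 5*s (u(s) = -5*(s - 1) = -5*(-1 + s) = 5 - 5*s)
A(M, a) = -2 - M
h(L, Y) = -4*L*Y (h(L, Y) = (-4*Y)*L = -4*L*Y)
87935/h(A(-12, J(6, 1)), 196) = 87935/((-4*(-2 - 1*(-12))*196)) = 87935/((-4*(-2 + 12)*196)) = 87935/((-4*10*196)) = 87935/(-7840) = 87935*(-1/7840) = -17587/1568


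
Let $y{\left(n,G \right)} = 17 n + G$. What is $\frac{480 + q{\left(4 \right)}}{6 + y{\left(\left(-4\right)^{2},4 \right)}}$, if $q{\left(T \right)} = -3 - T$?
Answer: $\frac{473}{282} \approx 1.6773$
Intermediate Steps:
$y{\left(n,G \right)} = G + 17 n$
$\frac{480 + q{\left(4 \right)}}{6 + y{\left(\left(-4\right)^{2},4 \right)}} = \frac{480 - 7}{6 + \left(4 + 17 \left(-4\right)^{2}\right)} = \frac{480 - 7}{6 + \left(4 + 17 \cdot 16\right)} = \frac{480 - 7}{6 + \left(4 + 272\right)} = \frac{473}{6 + 276} = \frac{473}{282}$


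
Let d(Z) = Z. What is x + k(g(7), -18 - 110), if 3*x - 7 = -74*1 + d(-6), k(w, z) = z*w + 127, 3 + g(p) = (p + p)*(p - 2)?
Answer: -25420/3 ≈ -8473.3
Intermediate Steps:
g(p) = -3 + 2*p*(-2 + p) (g(p) = -3 + (p + p)*(p - 2) = -3 + (2*p)*(-2 + p) = -3 + 2*p*(-2 + p))
k(w, z) = 127 + w*z (k(w, z) = w*z + 127 = 127 + w*z)
x = -73/3 (x = 7/3 + (-74*1 - 6)/3 = 7/3 + (-74 - 6)/3 = 7/3 + (1/3)*(-80) = 7/3 - 80/3 = -73/3 ≈ -24.333)
x + k(g(7), -18 - 110) = -73/3 + (127 + (-3 - 4*7 + 2*7**2)*(-18 - 110)) = -73/3 + (127 + (-3 - 28 + 2*49)*(-128)) = -73/3 + (127 + (-3 - 28 + 98)*(-128)) = -73/3 + (127 + 67*(-128)) = -73/3 + (127 - 8576) = -73/3 - 8449 = -25420/3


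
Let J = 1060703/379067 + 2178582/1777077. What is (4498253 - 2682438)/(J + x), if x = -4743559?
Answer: -407729907686673195/1065135618120950252 ≈ -0.38280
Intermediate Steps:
J = 903593149375/224543749053 (J = 1060703*(1/379067) + 2178582*(1/1777077) = 1060703/379067 + 726194/592359 = 903593149375/224543749053 ≈ 4.0241)
(4498253 - 2682438)/(J + x) = (4498253 - 2682438)/(903593149375/224543749053 - 4743559) = 1815815/(-1065135618120950252/224543749053) = 1815815*(-224543749053/1065135618120950252) = -407729907686673195/1065135618120950252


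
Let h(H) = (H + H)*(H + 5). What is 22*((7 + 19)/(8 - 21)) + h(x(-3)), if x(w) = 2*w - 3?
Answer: 28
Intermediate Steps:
x(w) = -3 + 2*w
h(H) = 2*H*(5 + H) (h(H) = (2*H)*(5 + H) = 2*H*(5 + H))
22*((7 + 19)/(8 - 21)) + h(x(-3)) = 22*((7 + 19)/(8 - 21)) + 2*(-3 + 2*(-3))*(5 + (-3 + 2*(-3))) = 22*(26/(-13)) + 2*(-3 - 6)*(5 + (-3 - 6)) = 22*(26*(-1/13)) + 2*(-9)*(5 - 9) = 22*(-2) + 2*(-9)*(-4) = -44 + 72 = 28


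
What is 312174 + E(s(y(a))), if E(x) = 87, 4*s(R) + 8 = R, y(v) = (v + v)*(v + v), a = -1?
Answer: 312261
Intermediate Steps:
y(v) = 4*v**2 (y(v) = (2*v)*(2*v) = 4*v**2)
s(R) = -2 + R/4
312174 + E(s(y(a))) = 312174 + 87 = 312261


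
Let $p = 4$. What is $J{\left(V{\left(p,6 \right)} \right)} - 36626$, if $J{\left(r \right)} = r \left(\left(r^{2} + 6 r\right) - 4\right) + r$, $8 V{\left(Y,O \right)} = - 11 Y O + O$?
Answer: $- \frac{4085177}{64} \approx -63831.0$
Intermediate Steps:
$V{\left(Y,O \right)} = \frac{O}{8} - \frac{11 O Y}{8}$ ($V{\left(Y,O \right)} = \frac{- 11 Y O + O}{8} = \frac{- 11 O Y + O}{8} = \frac{O - 11 O Y}{8} = \frac{O}{8} - \frac{11 O Y}{8}$)
$J{\left(r \right)} = r + r \left(-4 + r^{2} + 6 r\right)$ ($J{\left(r \right)} = r \left(-4 + r^{2} + 6 r\right) + r = r + r \left(-4 + r^{2} + 6 r\right)$)
$J{\left(V{\left(p,6 \right)} \right)} - 36626 = \frac{1}{8} \cdot 6 \left(1 - 44\right) \left(-3 + \left(\frac{1}{8} \cdot 6 \left(1 - 44\right)\right)^{2} + 6 \cdot \frac{1}{8} \cdot 6 \left(1 - 44\right)\right) - 36626 = \frac{1}{8} \cdot 6 \left(-43\right) \left(-3 + \left(\frac{1}{8} \cdot 6 \left(-43\right)\right)^{2} + 6 \cdot \frac{1}{8} \cdot 6 \left(-43\right)\right) - 36626 = - \frac{129 \left(-3 + \left(- \frac{129}{4}\right)^{2} + 6 \left(- \frac{129}{4}\right)\right)}{4} - 36626 = - \frac{129 \left(-3 + \frac{16641}{16} - \frac{387}{2}\right)}{4} - 36626 = \left(- \frac{129}{4}\right) \frac{13497}{16} - 36626 = - \frac{1741113}{64} - 36626 = - \frac{4085177}{64}$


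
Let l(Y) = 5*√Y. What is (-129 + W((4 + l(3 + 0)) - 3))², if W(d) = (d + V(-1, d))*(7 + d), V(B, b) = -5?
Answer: 8596 - 3440*√3 ≈ 2637.7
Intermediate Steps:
W(d) = (-5 + d)*(7 + d) (W(d) = (d - 5)*(7 + d) = (-5 + d)*(7 + d))
(-129 + W((4 + l(3 + 0)) - 3))² = (-129 + (-35 + ((4 + 5*√(3 + 0)) - 3)² + 2*((4 + 5*√(3 + 0)) - 3)))² = (-129 + (-35 + ((4 + 5*√3) - 3)² + 2*((4 + 5*√3) - 3)))² = (-129 + (-35 + (1 + 5*√3)² + 2*(1 + 5*√3)))² = (-129 + (-35 + (1 + 5*√3)² + (2 + 10*√3)))² = (-129 + (-33 + (1 + 5*√3)² + 10*√3))² = (-162 + (1 + 5*√3)² + 10*√3)²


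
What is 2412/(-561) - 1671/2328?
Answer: -728063/145112 ≈ -5.0173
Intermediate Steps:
2412/(-561) - 1671/2328 = 2412*(-1/561) - 1671*1/2328 = -804/187 - 557/776 = -728063/145112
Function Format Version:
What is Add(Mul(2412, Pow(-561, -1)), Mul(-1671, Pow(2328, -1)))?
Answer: Rational(-728063, 145112) ≈ -5.0173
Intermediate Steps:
Add(Mul(2412, Pow(-561, -1)), Mul(-1671, Pow(2328, -1))) = Add(Mul(2412, Rational(-1, 561)), Mul(-1671, Rational(1, 2328))) = Add(Rational(-804, 187), Rational(-557, 776)) = Rational(-728063, 145112)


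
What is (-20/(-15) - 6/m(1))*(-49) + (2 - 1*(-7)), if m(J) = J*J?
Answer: 713/3 ≈ 237.67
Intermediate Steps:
m(J) = J**2
(-20/(-15) - 6/m(1))*(-49) + (2 - 1*(-7)) = (-20/(-15) - 6/(1**2))*(-49) + (2 - 1*(-7)) = (-20*(-1/15) - 6/1)*(-49) + (2 + 7) = (4/3 - 6*1)*(-49) + 9 = (4/3 - 6)*(-49) + 9 = -14/3*(-49) + 9 = 686/3 + 9 = 713/3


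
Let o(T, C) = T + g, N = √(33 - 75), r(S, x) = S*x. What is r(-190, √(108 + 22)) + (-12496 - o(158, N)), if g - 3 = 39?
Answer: -12696 - 190*√130 ≈ -14862.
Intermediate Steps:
g = 42 (g = 3 + 39 = 42)
N = I*√42 (N = √(-42) = I*√42 ≈ 6.4807*I)
o(T, C) = 42 + T (o(T, C) = T + 42 = 42 + T)
r(-190, √(108 + 22)) + (-12496 - o(158, N)) = -190*√(108 + 22) + (-12496 - (42 + 158)) = -190*√130 + (-12496 - 1*200) = -190*√130 + (-12496 - 200) = -190*√130 - 12696 = -12696 - 190*√130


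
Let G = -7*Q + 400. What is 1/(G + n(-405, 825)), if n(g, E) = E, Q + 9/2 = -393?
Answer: 2/8015 ≈ 0.00024953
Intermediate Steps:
Q = -795/2 (Q = -9/2 - 393 = -795/2 ≈ -397.50)
G = 6365/2 (G = -7*(-795/2) + 400 = 5565/2 + 400 = 6365/2 ≈ 3182.5)
1/(G + n(-405, 825)) = 1/(6365/2 + 825) = 1/(8015/2) = 2/8015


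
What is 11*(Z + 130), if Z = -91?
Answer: 429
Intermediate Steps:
11*(Z + 130) = 11*(-91 + 130) = 11*39 = 429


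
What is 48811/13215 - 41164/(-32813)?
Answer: 2145617603/433623795 ≈ 4.9481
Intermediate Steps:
48811/13215 - 41164/(-32813) = 48811*(1/13215) - 41164*(-1/32813) = 48811/13215 + 41164/32813 = 2145617603/433623795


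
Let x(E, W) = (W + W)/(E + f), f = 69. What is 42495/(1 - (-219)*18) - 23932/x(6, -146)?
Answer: 1772424810/287839 ≈ 6157.7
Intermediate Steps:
x(E, W) = 2*W/(69 + E) (x(E, W) = (W + W)/(E + 69) = (2*W)/(69 + E) = 2*W/(69 + E))
42495/(1 - (-219)*18) - 23932/x(6, -146) = 42495/(1 - (-219)*18) - 23932/(2*(-146)/(69 + 6)) = 42495/(1 - 73*(-54)) - 23932/(2*(-146)/75) = 42495/(1 + 3942) - 23932/(2*(-146)*(1/75)) = 42495/3943 - 23932/(-292/75) = 42495*(1/3943) - 23932*(-75/292) = 42495/3943 + 448725/73 = 1772424810/287839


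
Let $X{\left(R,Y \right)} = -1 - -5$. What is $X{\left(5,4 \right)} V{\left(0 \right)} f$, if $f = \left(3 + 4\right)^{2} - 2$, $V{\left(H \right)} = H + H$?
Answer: $0$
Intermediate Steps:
$X{\left(R,Y \right)} = 4$ ($X{\left(R,Y \right)} = -1 + 5 = 4$)
$V{\left(H \right)} = 2 H$
$f = 47$ ($f = 7^{2} - 2 = 49 - 2 = 47$)
$X{\left(5,4 \right)} V{\left(0 \right)} f = 4 \cdot 2 \cdot 0 \cdot 47 = 4 \cdot 0 \cdot 47 = 0 \cdot 47 = 0$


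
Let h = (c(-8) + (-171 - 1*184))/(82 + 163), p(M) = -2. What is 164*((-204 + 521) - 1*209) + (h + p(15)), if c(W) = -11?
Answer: 4338584/245 ≈ 17709.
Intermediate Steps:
h = -366/245 (h = (-11 + (-171 - 1*184))/(82 + 163) = (-11 + (-171 - 184))/245 = (-11 - 355)*(1/245) = -366*1/245 = -366/245 ≈ -1.4939)
164*((-204 + 521) - 1*209) + (h + p(15)) = 164*((-204 + 521) - 1*209) + (-366/245 - 2) = 164*(317 - 209) - 856/245 = 164*108 - 856/245 = 17712 - 856/245 = 4338584/245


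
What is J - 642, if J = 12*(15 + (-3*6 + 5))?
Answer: -618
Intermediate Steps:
J = 24 (J = 12*(15 + (-18 + 5)) = 12*(15 - 13) = 12*2 = 24)
J - 642 = 24 - 642 = -618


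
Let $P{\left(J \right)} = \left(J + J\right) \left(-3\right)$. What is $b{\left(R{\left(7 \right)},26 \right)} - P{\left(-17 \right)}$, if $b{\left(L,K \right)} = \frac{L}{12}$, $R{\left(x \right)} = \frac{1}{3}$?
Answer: $- \frac{3671}{36} \approx -101.97$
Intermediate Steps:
$R{\left(x \right)} = \frac{1}{3}$
$b{\left(L,K \right)} = \frac{L}{12}$ ($b{\left(L,K \right)} = L \frac{1}{12} = \frac{L}{12}$)
$P{\left(J \right)} = - 6 J$ ($P{\left(J \right)} = 2 J \left(-3\right) = - 6 J$)
$b{\left(R{\left(7 \right)},26 \right)} - P{\left(-17 \right)} = \frac{1}{12} \cdot \frac{1}{3} - \left(-6\right) \left(-17\right) = \frac{1}{36} - 102 = - \frac{3671}{36}$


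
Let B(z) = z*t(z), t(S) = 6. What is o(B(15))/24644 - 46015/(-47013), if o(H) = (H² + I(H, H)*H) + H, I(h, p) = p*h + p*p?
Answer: 35031992065/579294186 ≈ 60.474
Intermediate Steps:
I(h, p) = p² + h*p (I(h, p) = h*p + p² = p² + h*p)
B(z) = 6*z (B(z) = z*6 = 6*z)
o(H) = H + H² + 2*H³ (o(H) = (H² + (H*(H + H))*H) + H = (H² + (H*(2*H))*H) + H = (H² + (2*H²)*H) + H = (H² + 2*H³) + H = H + H² + 2*H³)
o(B(15))/24644 - 46015/(-47013) = ((6*15)*(1 + 6*15 + 2*(6*15)²))/24644 - 46015/(-47013) = (90*(1 + 90 + 2*90²))*(1/24644) - 46015*(-1/47013) = (90*(1 + 90 + 2*8100))*(1/24644) + 46015/47013 = (90*(1 + 90 + 16200))*(1/24644) + 46015/47013 = (90*16291)*(1/24644) + 46015/47013 = 1466190*(1/24644) + 46015/47013 = 733095/12322 + 46015/47013 = 35031992065/579294186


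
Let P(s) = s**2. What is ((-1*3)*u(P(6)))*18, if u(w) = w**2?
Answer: -69984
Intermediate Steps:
((-1*3)*u(P(6)))*18 = ((-1*3)*(6**2)**2)*18 = (-3*36**2)*18 = (-1*3*1296)*18 = -3*1296*18 = -3888*18 = -69984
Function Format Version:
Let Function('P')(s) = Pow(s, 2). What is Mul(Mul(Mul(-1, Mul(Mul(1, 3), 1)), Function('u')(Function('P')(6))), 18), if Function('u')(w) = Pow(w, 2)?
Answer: -69984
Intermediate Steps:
Mul(Mul(Mul(-1, Mul(Mul(1, 3), 1)), Function('u')(Function('P')(6))), 18) = Mul(Mul(Mul(-1, Mul(Mul(1, 3), 1)), Pow(Pow(6, 2), 2)), 18) = Mul(Mul(Mul(-1, Mul(3, 1)), Pow(36, 2)), 18) = Mul(Mul(Mul(-1, 3), 1296), 18) = Mul(Mul(-3, 1296), 18) = Mul(-3888, 18) = -69984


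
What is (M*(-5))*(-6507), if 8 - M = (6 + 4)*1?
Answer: -65070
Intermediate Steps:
M = -2 (M = 8 - (6 + 4) = 8 - 10 = -2)
(M*(-5))*(-6507) = -2*(-5)*(-6507) = 10*(-6507) = -65070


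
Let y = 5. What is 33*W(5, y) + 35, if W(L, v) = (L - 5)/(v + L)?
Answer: 35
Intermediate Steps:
W(L, v) = (-5 + L)/(L + v)
33*W(5, y) + 35 = 33*((-5 + 5)/(5 + 5)) + 35 = 33*(0/10) + 35 = 33*((⅒)*0) + 35 = 33*0 + 35 = 0 + 35 = 35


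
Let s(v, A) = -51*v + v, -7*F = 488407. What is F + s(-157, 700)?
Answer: -433457/7 ≈ -61922.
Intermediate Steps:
F = -488407/7 (F = -⅐*488407 = -488407/7 ≈ -69772.)
s(v, A) = -50*v
F + s(-157, 700) = -488407/7 - 50*(-157) = -488407/7 + 7850 = -433457/7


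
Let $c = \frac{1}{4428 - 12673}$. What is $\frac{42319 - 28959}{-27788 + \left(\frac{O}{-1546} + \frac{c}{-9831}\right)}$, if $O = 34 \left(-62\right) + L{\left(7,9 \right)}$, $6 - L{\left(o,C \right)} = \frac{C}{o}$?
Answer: $- \frac{11719318133762400}{24374286566389913} \approx -0.48081$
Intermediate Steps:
$c = - \frac{1}{8245}$ ($c = \frac{1}{-8245} = - \frac{1}{8245} \approx -0.00012129$)
$L{\left(o,C \right)} = 6 - \frac{C}{o}$
$O = - \frac{14723}{7}$ ($O = 34 \left(-62\right) + \left(6 - \frac{9}{7}\right) = -2108 + \left(6 - 9 \cdot \frac{1}{7}\right) = -2108 + \left(6 - \frac{9}{7}\right) = -2108 + \frac{33}{7} = - \frac{14723}{7} \approx -2103.3$)
$\frac{42319 - 28959}{-27788 + \left(\frac{O}{-1546} + \frac{c}{-9831}\right)} = \frac{42319 - 28959}{-27788 - \left(- \frac{14723}{10822} - \frac{1}{81056595}\right)} = \frac{13360}{-27788 - - \frac{1193396259007}{877194471090}} = \frac{13360}{-27788 + \left(\frac{14723}{10822} + \frac{1}{81056595}\right)} = \frac{13360}{-27788 + \frac{1193396259007}{877194471090}} = \frac{13360}{- \frac{24374286566389913}{877194471090}} = 13360 \left(- \frac{877194471090}{24374286566389913}\right) = - \frac{11719318133762400}{24374286566389913}$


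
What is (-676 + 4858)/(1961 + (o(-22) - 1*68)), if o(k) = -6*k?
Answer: 1394/675 ≈ 2.0652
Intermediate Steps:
(-676 + 4858)/(1961 + (o(-22) - 1*68)) = (-676 + 4858)/(1961 + (-6*(-22) - 1*68)) = 4182/(1961 + (132 - 68)) = 4182/(1961 + 64) = 4182/2025 = 4182*(1/2025) = 1394/675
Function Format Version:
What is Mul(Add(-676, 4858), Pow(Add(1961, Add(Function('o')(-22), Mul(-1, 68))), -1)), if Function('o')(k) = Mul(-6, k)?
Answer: Rational(1394, 675) ≈ 2.0652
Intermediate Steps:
Mul(Add(-676, 4858), Pow(Add(1961, Add(Function('o')(-22), Mul(-1, 68))), -1)) = Mul(Add(-676, 4858), Pow(Add(1961, Add(Mul(-6, -22), Mul(-1, 68))), -1)) = Mul(4182, Pow(Add(1961, Add(132, -68)), -1)) = Mul(4182, Pow(Add(1961, 64), -1)) = Mul(4182, Pow(2025, -1)) = Mul(4182, Rational(1, 2025)) = Rational(1394, 675)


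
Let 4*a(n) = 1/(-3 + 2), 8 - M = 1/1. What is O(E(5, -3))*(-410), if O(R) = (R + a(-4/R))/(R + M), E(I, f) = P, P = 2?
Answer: -1435/18 ≈ -79.722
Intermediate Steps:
E(I, f) = 2
M = 7 (M = 8 - 1/1 = 8 - 1*1 = 8 - 1 = 7)
a(n) = -¼ (a(n) = 1/(4*(-3 + 2)) = (¼)/(-1) = (¼)*(-1) = -¼)
O(R) = (-¼ + R)/(7 + R) (O(R) = (R - ¼)/(R + 7) = (-¼ + R)/(7 + R))
O(E(5, -3))*(-410) = ((-¼ + 2)/(7 + 2))*(-410) = ((7/4)/9)*(-410) = ((⅑)*(7/4))*(-410) = (7/36)*(-410) = -1435/18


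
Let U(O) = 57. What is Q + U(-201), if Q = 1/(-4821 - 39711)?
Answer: 2538323/44532 ≈ 57.000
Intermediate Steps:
Q = -1/44532 (Q = 1/(-44532) = -1/44532 ≈ -2.2456e-5)
Q + U(-201) = -1/44532 + 57 = 2538323/44532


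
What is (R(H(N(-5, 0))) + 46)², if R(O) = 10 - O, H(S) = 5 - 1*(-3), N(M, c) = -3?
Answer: 2304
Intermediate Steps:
H(S) = 8 (H(S) = 5 + 3 = 8)
(R(H(N(-5, 0))) + 46)² = ((10 - 1*8) + 46)² = ((10 - 8) + 46)² = (2 + 46)² = 48² = 2304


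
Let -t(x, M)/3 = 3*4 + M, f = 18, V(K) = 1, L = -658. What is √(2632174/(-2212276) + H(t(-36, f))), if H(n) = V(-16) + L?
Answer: I*√805322391545914/1106138 ≈ 25.655*I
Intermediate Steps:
t(x, M) = -36 - 3*M (t(x, M) = -3*(3*4 + M) = -3*(12 + M) = -36 - 3*M)
H(n) = -657 (H(n) = 1 - 658 = -657)
√(2632174/(-2212276) + H(t(-36, f))) = √(2632174/(-2212276) - 657) = √(2632174*(-1/2212276) - 657) = √(-1316087/1106138 - 657) = √(-728048753/1106138) = I*√805322391545914/1106138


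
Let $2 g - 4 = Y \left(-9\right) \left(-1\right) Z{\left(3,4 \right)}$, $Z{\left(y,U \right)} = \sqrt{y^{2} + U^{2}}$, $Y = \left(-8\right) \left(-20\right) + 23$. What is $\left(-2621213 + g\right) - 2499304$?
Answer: $- \frac{10232795}{2} \approx -5.1164 \cdot 10^{6}$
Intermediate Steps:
$Y = 183$ ($Y = 160 + 23 = 183$)
$Z{\left(y,U \right)} = \sqrt{U^{2} + y^{2}}$
$g = \frac{8239}{2}$ ($g = 2 + \frac{183 \left(-9\right) \left(-1\right) \sqrt{4^{2} + 3^{2}}}{2} = 2 + \frac{183 \cdot 9 \sqrt{16 + 9}}{2} = 2 + \frac{183 \cdot 9 \sqrt{25}}{2} = 2 + \frac{183 \cdot 9 \cdot 5}{2} = 2 + \frac{183 \cdot 45}{2} = 2 + \frac{1}{2} \cdot 8235 = 2 + \frac{8235}{2} = \frac{8239}{2} \approx 4119.5$)
$\left(-2621213 + g\right) - 2499304 = \left(-2621213 + \frac{8239}{2}\right) - 2499304 = - \frac{5234187}{2} - 2499304 = - \frac{10232795}{2}$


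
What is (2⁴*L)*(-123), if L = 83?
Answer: -163344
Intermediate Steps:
(2⁴*L)*(-123) = (2⁴*83)*(-123) = (16*83)*(-123) = 1328*(-123) = -163344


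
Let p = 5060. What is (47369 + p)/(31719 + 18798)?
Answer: 52429/50517 ≈ 1.0378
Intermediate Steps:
(47369 + p)/(31719 + 18798) = (47369 + 5060)/(31719 + 18798) = 52429/50517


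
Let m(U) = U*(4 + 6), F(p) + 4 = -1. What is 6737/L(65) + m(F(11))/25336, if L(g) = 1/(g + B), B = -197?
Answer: -11265449737/12668 ≈ -8.8928e+5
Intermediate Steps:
F(p) = -5 (F(p) = -4 - 1 = -5)
m(U) = 10*U (m(U) = U*10 = 10*U)
L(g) = 1/(-197 + g) (L(g) = 1/(g - 197) = 1/(-197 + g))
6737/L(65) + m(F(11))/25336 = 6737/(1/(-197 + 65)) + (10*(-5))/25336 = 6737/(1/(-132)) - 50*1/25336 = 6737/(-1/132) - 25/12668 = 6737*(-132) - 25/12668 = -889284 - 25/12668 = -11265449737/12668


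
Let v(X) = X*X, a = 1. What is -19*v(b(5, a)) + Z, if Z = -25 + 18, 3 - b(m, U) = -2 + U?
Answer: -311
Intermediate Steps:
b(m, U) = 5 - U (b(m, U) = 3 - (-2 + U) = 3 + (2 - U) = 5 - U)
v(X) = X²
Z = -7
-19*v(b(5, a)) + Z = -19*(5 - 1*1)² - 7 = -19*(5 - 1)² - 7 = -19*4² - 7 = -19*16 - 7 = -304 - 7 = -311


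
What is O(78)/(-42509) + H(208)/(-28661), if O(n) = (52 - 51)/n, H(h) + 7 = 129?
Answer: -404544305/95031335022 ≈ -0.0042570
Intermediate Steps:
H(h) = 122 (H(h) = -7 + 129 = 122)
O(n) = 1/n
O(78)/(-42509) + H(208)/(-28661) = 1/(78*(-42509)) + 122/(-28661) = (1/78)*(-1/42509) + 122*(-1/28661) = -1/3315702 - 122/28661 = -404544305/95031335022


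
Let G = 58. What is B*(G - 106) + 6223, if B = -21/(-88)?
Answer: 68327/11 ≈ 6211.5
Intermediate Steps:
B = 21/88 (B = -21*(-1/88) = 21/88 ≈ 0.23864)
B*(G - 106) + 6223 = 21*(58 - 106)/88 + 6223 = (21/88)*(-48) + 6223 = -126/11 + 6223 = 68327/11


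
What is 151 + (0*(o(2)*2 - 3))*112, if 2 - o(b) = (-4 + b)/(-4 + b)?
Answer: 151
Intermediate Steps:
o(b) = 1 (o(b) = 2 - (-4 + b)/(-4 + b) = 2 - 1*1 = 2 - 1 = 1)
151 + (0*(o(2)*2 - 3))*112 = 151 + (0*(1*2 - 3))*112 = 151 + (0*(2 - 3))*112 = 151 + (0*(-1))*112 = 151 + 0*112 = 151 + 0 = 151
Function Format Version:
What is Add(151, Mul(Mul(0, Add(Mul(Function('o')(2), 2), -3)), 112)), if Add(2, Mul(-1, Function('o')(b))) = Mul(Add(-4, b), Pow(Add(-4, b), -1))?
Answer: 151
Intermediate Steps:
Function('o')(b) = 1 (Function('o')(b) = Add(2, Mul(-1, Mul(Add(-4, b), Pow(Add(-4, b), -1)))) = Add(2, Mul(-1, 1)) = Add(2, -1) = 1)
Add(151, Mul(Mul(0, Add(Mul(Function('o')(2), 2), -3)), 112)) = Add(151, Mul(Mul(0, Add(Mul(1, 2), -3)), 112)) = Add(151, Mul(Mul(0, Add(2, -3)), 112)) = Add(151, Mul(Mul(0, -1), 112)) = Add(151, Mul(0, 112)) = Add(151, 0) = 151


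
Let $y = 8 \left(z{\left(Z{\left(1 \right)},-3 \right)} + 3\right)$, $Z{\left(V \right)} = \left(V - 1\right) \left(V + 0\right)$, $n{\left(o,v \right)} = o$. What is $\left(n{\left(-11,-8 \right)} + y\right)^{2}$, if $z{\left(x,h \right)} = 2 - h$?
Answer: $2809$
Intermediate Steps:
$Z{\left(V \right)} = V \left(-1 + V\right)$ ($Z{\left(V \right)} = \left(-1 + V\right) V = V \left(-1 + V\right)$)
$y = 64$ ($y = 8 \left(\left(2 - -3\right) + 3\right) = 8 \left(\left(2 + 3\right) + 3\right) = 8 \left(5 + 3\right) = 8 \cdot 8 = 64$)
$\left(n{\left(-11,-8 \right)} + y\right)^{2} = \left(-11 + 64\right)^{2} = 53^{2} = 2809$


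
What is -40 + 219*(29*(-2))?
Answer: -12742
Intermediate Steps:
-40 + 219*(29*(-2)) = -40 + 219*(-58) = -40 - 12702 = -12742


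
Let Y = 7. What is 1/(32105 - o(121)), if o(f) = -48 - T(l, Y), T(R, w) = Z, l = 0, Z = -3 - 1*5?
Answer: 1/32145 ≈ 3.1109e-5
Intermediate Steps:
Z = -8 (Z = -3 - 5 = -8)
T(R, w) = -8
o(f) = -40 (o(f) = -48 - 1*(-8) = -48 + 8 = -40)
1/(32105 - o(121)) = 1/(32105 - 1*(-40)) = 1/(32105 + 40) = 1/32145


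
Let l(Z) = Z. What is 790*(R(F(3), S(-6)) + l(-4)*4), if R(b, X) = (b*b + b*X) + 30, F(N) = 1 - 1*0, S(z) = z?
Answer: 7110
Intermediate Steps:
F(N) = 1 (F(N) = 1 + 0 = 1)
R(b, X) = 30 + b² + X*b (R(b, X) = (b² + X*b) + 30 = 30 + b² + X*b)
790*(R(F(3), S(-6)) + l(-4)*4) = 790*((30 + 1² - 6*1) - 4*4) = 790*((30 + 1 - 6) - 16) = 790*(25 - 16) = 790*9 = 7110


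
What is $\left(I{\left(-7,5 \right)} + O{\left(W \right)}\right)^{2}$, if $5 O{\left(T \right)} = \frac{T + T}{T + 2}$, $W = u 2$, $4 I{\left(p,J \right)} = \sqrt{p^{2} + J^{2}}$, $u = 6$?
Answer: $\frac{46477}{9800} + \frac{6 \sqrt{74}}{35} \approx 6.2172$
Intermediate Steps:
$I{\left(p,J \right)} = \frac{\sqrt{J^{2} + p^{2}}}{4}$ ($I{\left(p,J \right)} = \frac{\sqrt{p^{2} + J^{2}}}{4} = \frac{\sqrt{J^{2} + p^{2}}}{4}$)
$W = 12$ ($W = 6 \cdot 2 = 12$)
$O{\left(T \right)} = \frac{2 T}{5 \left(2 + T\right)}$ ($O{\left(T \right)} = \frac{\left(T + T\right) \frac{1}{T + 2}}{5} = \frac{2 T \frac{1}{2 + T}}{5} = \frac{2 T}{5 \left(2 + T\right)}$)
$\left(I{\left(-7,5 \right)} + O{\left(W \right)}\right)^{2} = \left(\frac{\sqrt{5^{2} + \left(-7\right)^{2}}}{4} + \frac{2}{5} \cdot 12 \frac{1}{2 + 12}\right)^{2} = \left(\frac{\sqrt{25 + 49}}{4} + \frac{2}{5} \cdot 12 \cdot \frac{1}{14}\right)^{2} = \left(\frac{\sqrt{74}}{4} + \frac{2}{5} \cdot 12 \cdot \frac{1}{14}\right)^{2} = \left(\frac{\sqrt{74}}{4} + \frac{12}{35}\right)^{2} = \left(\frac{12}{35} + \frac{\sqrt{74}}{4}\right)^{2}$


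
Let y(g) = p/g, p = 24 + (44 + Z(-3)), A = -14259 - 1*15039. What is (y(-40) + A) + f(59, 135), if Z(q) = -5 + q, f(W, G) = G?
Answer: -58329/2 ≈ -29165.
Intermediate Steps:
A = -29298 (A = -14259 - 15039 = -29298)
p = 60 (p = 24 + (44 + (-5 - 3)) = 24 + (44 - 8) = 24 + 36 = 60)
y(g) = 60/g
(y(-40) + A) + f(59, 135) = (60/(-40) - 29298) + 135 = (60*(-1/40) - 29298) + 135 = (-3/2 - 29298) + 135 = -58599/2 + 135 = -58329/2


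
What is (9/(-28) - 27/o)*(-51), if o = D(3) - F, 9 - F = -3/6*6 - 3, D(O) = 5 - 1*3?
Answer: -32589/364 ≈ -89.530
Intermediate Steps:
D(O) = 2 (D(O) = 5 - 3 = 2)
F = 15 (F = 9 - (-3/6*6 - 3) = 9 - (-3*⅙*6 - 3) = 9 - (-½*6 - 3) = 9 - (-3 - 3) = 9 - 1*(-6) = 9 + 6 = 15)
o = -13 (o = 2 - 1*15 = 2 - 15 = -13)
(9/(-28) - 27/o)*(-51) = (9/(-28) - 27/(-13))*(-51) = (9*(-1/28) - 27*(-1/13))*(-51) = (-9/28 + 27/13)*(-51) = (639/364)*(-51) = -32589/364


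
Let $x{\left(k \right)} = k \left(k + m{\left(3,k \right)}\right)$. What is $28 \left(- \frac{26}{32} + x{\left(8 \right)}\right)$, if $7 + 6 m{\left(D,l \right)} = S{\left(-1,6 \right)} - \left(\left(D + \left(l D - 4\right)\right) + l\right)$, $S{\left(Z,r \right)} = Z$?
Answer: $\frac{1253}{4} \approx 313.25$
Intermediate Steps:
$m{\left(D,l \right)} = - \frac{2}{3} - \frac{D}{6} - \frac{l}{6} - \frac{D l}{6}$ ($m{\left(D,l \right)} = - \frac{7}{6} + \frac{-1 - \left(\left(D + \left(l D - 4\right)\right) + l\right)}{6} = - \frac{7}{6} + \frac{-1 - \left(\left(D + \left(D l - 4\right)\right) + l\right)}{6} = - \frac{7}{6} + \frac{-1 - \left(\left(D + \left(-4 + D l\right)\right) + l\right)}{6} = - \frac{7}{6} + \frac{-1 - \left(\left(-4 + D + D l\right) + l\right)}{6} = - \frac{7}{6} + \frac{-1 - \left(-4 + D + l + D l\right)}{6} = - \frac{7}{6} + \frac{3 - D - l - D l}{6} = - \frac{7}{6} - \left(- \frac{1}{2} + \frac{D}{6} + \frac{l}{6} + \frac{D l}{6}\right) = - \frac{2}{3} - \frac{D}{6} - \frac{l}{6} - \frac{D l}{6}$)
$x{\left(k \right)} = k \left(- \frac{7}{6} + \frac{k}{3}\right)$ ($x{\left(k \right)} = k \left(k - \left(\frac{7}{6} + \frac{2 k}{3}\right)\right) = k \left(- \frac{7}{6} + \frac{k}{3}\right)$)
$28 \left(- \frac{26}{32} + x{\left(8 \right)}\right) = 28 \left(- \frac{26}{32} + \frac{1}{6} \cdot 8 \left(-7 + 2 \cdot 8\right)\right) = 28 \left(\left(-26\right) \frac{1}{32} + \frac{1}{6} \cdot 8 \left(-7 + 16\right)\right) = 28 \left(- \frac{13}{16} + \frac{1}{6} \cdot 8 \cdot 9\right) = 28 \left(- \frac{13}{16} + 12\right) = 28 \cdot \frac{179}{16} = \frac{1253}{4}$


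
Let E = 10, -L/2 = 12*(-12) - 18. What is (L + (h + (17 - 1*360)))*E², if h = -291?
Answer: -31000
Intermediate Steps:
L = 324 (L = -2*(12*(-12) - 18) = -2*(-144 - 18) = -2*(-162) = 324)
(L + (h + (17 - 1*360)))*E² = (324 + (-291 + (17 - 1*360)))*10² = (324 + (-291 + (17 - 360)))*100 = (324 + (-291 - 343))*100 = (324 - 634)*100 = -310*100 = -31000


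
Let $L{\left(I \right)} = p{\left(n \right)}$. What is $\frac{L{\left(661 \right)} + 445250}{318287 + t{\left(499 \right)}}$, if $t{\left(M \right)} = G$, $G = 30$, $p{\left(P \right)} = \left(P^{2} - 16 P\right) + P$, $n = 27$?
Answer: $\frac{445574}{318317} \approx 1.3998$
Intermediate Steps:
$p{\left(P \right)} = P^{2} - 15 P$
$L{\left(I \right)} = 324$ ($L{\left(I \right)} = 27 \left(-15 + 27\right) = 27 \cdot 12 = 324$)
$t{\left(M \right)} = 30$
$\frac{L{\left(661 \right)} + 445250}{318287 + t{\left(499 \right)}} = \frac{324 + 445250}{318287 + 30} = \frac{445574}{318317}$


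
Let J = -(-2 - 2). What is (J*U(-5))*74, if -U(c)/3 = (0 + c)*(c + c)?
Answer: -44400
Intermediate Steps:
J = 4 (J = -1*(-4) = 4)
U(c) = -6*c**2 (U(c) = -3*(0 + c)*(c + c) = -3*c*2*c = -6*c**2)
(J*U(-5))*74 = (4*(-6*(-5)**2))*74 = (4*(-6*25))*74 = (4*(-150))*74 = -600*74 = -44400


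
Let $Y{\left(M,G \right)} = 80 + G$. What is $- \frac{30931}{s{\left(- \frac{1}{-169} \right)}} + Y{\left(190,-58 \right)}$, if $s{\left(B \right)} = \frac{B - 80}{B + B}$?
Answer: $\frac{359280}{13519} \approx 26.576$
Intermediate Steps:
$s{\left(B \right)} = \frac{-80 + B}{2 B}$
$- \frac{30931}{s{\left(- \frac{1}{-169} \right)}} + Y{\left(190,-58 \right)} = - \frac{30931}{\frac{1}{2} \frac{1}{\left(-1\right) \frac{1}{-169}} \left(-80 - \frac{1}{-169}\right)} + \left(80 - 58\right) = - \frac{30931}{\frac{1}{2} \frac{1}{\left(-1\right) \left(- \frac{1}{169}\right)} \left(-80 - - \frac{1}{169}\right)} + 22 = - \frac{30931}{\frac{1}{2} \frac{1}{\frac{1}{169}} \left(-80 + \frac{1}{169}\right)} + 22 = - \frac{30931}{\frac{1}{2} \cdot 169 \left(- \frac{13519}{169}\right)} + 22 = - \frac{30931}{- \frac{13519}{2}} + 22 = \left(-30931\right) \left(- \frac{2}{13519}\right) + 22 = \frac{61862}{13519} + 22 = \frac{359280}{13519}$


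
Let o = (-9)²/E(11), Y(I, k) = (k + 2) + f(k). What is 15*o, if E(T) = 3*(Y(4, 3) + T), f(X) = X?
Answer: 405/19 ≈ 21.316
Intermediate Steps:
Y(I, k) = 2 + 2*k (Y(I, k) = (k + 2) + k = (2 + k) + k = 2 + 2*k)
E(T) = 24 + 3*T (E(T) = 3*((2 + 2*3) + T) = 3*((2 + 6) + T) = 3*(8 + T) = 24 + 3*T)
o = 27/19 (o = (-9)²/(24 + 3*11) = 81/(24 + 33) = 81/57 = 81*(1/57) = 27/19 ≈ 1.4211)
15*o = 15*(27/19) = 405/19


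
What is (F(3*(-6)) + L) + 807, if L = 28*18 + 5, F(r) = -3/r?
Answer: 7897/6 ≈ 1316.2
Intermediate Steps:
L = 509 (L = 504 + 5 = 509)
(F(3*(-6)) + L) + 807 = (-3/(3*(-6)) + 509) + 807 = (-3/(-18) + 509) + 807 = (-3*(-1/18) + 509) + 807 = (1/6 + 509) + 807 = 3055/6 + 807 = 7897/6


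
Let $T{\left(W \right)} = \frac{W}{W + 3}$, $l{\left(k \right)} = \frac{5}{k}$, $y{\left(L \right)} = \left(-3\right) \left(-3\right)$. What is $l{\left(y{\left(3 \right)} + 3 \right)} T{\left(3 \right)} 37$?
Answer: $\frac{185}{24} \approx 7.7083$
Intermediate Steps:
$y{\left(L \right)} = 9$
$T{\left(W \right)} = \frac{W}{3 + W}$
$l{\left(y{\left(3 \right)} + 3 \right)} T{\left(3 \right)} 37 = \frac{5}{9 + 3} \frac{3}{3 + 3} \cdot 37 = \frac{5}{12} \cdot \frac{3}{6} \cdot 37 = 5 \cdot \frac{1}{12} \cdot 3 \cdot \frac{1}{6} \cdot 37 = \frac{5}{12} \cdot \frac{1}{2} \cdot 37 = \frac{5}{24} \cdot 37 = \frac{185}{24}$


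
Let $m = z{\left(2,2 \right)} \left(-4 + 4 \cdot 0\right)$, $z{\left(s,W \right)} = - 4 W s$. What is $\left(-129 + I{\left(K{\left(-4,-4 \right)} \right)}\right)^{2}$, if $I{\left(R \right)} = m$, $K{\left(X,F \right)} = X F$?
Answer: $4225$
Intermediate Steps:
$z{\left(s,W \right)} = - 4 W s$
$K{\left(X,F \right)} = F X$
$m = 64$ ($m = \left(-4\right) 2 \cdot 2 \left(-4 + 4 \cdot 0\right) = - 16 \left(-4 + 0\right) = \left(-16\right) \left(-4\right) = 64$)
$I{\left(R \right)} = 64$
$\left(-129 + I{\left(K{\left(-4,-4 \right)} \right)}\right)^{2} = \left(-129 + 64\right)^{2} = \left(-65\right)^{2} = 4225$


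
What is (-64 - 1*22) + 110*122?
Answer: 13334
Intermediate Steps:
(-64 - 1*22) + 110*122 = (-64 - 22) + 13420 = -86 + 13420 = 13334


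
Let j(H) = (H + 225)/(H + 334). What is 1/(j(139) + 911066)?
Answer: 473/430934582 ≈ 1.0976e-6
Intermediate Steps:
j(H) = (225 + H)/(334 + H)
1/(j(139) + 911066) = 1/((225 + 139)/(334 + 139) + 911066) = 1/(364/473 + 911066) = 1/(430934582/473) = 473/430934582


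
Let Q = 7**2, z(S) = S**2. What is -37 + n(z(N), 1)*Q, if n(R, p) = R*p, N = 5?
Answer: 1188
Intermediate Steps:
Q = 49
-37 + n(z(N), 1)*Q = -37 + (5**2*1)*49 = -37 + (25*1)*49 = -37 + 25*49 = -37 + 1225 = 1188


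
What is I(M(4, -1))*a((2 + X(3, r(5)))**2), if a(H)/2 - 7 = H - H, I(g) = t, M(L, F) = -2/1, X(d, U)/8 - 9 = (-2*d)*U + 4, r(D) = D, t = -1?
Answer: -14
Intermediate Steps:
X(d, U) = 104 - 16*U*d (X(d, U) = 72 + 8*((-2*d)*U + 4) = 72 + 8*(-2*U*d + 4) = 72 + 8*(4 - 2*U*d) = 72 + (32 - 16*U*d) = 104 - 16*U*d)
M(L, F) = -2 (M(L, F) = -2*1 = -2)
I(g) = -1
a(H) = 14 (a(H) = 14 + 2*(H - H) = 14 + 2*0 = 14 + 0 = 14)
I(M(4, -1))*a((2 + X(3, r(5)))**2) = -1*14 = -14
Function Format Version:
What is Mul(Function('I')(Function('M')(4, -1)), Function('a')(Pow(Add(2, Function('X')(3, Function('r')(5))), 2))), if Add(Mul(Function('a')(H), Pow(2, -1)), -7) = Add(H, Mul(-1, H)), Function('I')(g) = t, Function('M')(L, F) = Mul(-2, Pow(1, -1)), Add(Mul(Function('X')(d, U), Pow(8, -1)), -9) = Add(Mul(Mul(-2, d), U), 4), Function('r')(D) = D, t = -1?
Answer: -14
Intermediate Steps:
Function('X')(d, U) = Add(104, Mul(-16, U, d)) (Function('X')(d, U) = Add(72, Mul(8, Add(Mul(Mul(-2, d), U), 4))) = Add(72, Mul(8, Add(Mul(-2, U, d), 4))) = Add(72, Mul(8, Add(4, Mul(-2, U, d)))) = Add(72, Add(32, Mul(-16, U, d))) = Add(104, Mul(-16, U, d)))
Function('M')(L, F) = -2 (Function('M')(L, F) = Mul(-2, 1) = -2)
Function('I')(g) = -1
Function('a')(H) = 14 (Function('a')(H) = Add(14, Mul(2, Add(H, Mul(-1, H)))) = Add(14, Mul(2, 0)) = Add(14, 0) = 14)
Mul(Function('I')(Function('M')(4, -1)), Function('a')(Pow(Add(2, Function('X')(3, Function('r')(5))), 2))) = Mul(-1, 14) = -14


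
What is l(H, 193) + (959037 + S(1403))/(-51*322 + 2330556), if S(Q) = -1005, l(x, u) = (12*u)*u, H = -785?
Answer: 57466171468/128563 ≈ 4.4699e+5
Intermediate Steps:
l(x, u) = 12*u²
l(H, 193) + (959037 + S(1403))/(-51*322 + 2330556) = 12*193² + (959037 - 1005)/(-51*322 + 2330556) = 12*37249 + 958032/(-16422 + 2330556) = 446988 + 958032/2314134 = 446988 + 958032*(1/2314134) = 446988 + 53224/128563 = 57466171468/128563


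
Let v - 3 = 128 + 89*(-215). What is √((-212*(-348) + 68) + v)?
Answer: 2*√13710 ≈ 234.18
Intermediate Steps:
v = -19004 (v = 3 + (128 + 89*(-215)) = 3 + (128 - 19135) = 3 - 19007 = -19004)
√((-212*(-348) + 68) + v) = √((-212*(-348) + 68) - 19004) = √((73776 + 68) - 19004) = √(73844 - 19004) = √54840 = 2*√13710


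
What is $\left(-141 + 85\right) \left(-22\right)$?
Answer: $1232$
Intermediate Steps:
$\left(-141 + 85\right) \left(-22\right) = \left(-56\right) \left(-22\right) = 1232$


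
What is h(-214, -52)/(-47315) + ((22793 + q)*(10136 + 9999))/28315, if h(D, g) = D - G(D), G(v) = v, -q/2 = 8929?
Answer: 2839035/809 ≈ 3509.3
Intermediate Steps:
q = -17858 (q = -2*8929 = -17858)
h(D, g) = 0 (h(D, g) = D - D = 0)
h(-214, -52)/(-47315) + ((22793 + q)*(10136 + 9999))/28315 = 0/(-47315) + ((22793 - 17858)*(10136 + 9999))/28315 = 0*(-1/47315) + (4935*20135)*(1/28315) = 0 + 99366225*(1/28315) = 0 + 2839035/809 = 2839035/809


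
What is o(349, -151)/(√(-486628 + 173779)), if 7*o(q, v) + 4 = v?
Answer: 155*I*√34761/729981 ≈ 0.039588*I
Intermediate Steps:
o(q, v) = -4/7 + v/7
o(349, -151)/(√(-486628 + 173779)) = (-4/7 + (⅐)*(-151))/(√(-486628 + 173779)) = (-4/7 - 151/7)/(√(-312849)) = -155*(-I*√34761/104283)/7 = -(-155)*I*√34761/729981 = 155*I*√34761/729981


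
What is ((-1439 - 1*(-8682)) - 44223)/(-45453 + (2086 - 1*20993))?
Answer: 1849/3218 ≈ 0.57458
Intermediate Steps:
((-1439 - 1*(-8682)) - 44223)/(-45453 + (2086 - 1*20993)) = ((-1439 + 8682) - 44223)/(-45453 + (2086 - 20993)) = (7243 - 44223)/(-45453 - 18907) = -36980/(-64360) = -36980*(-1/64360) = 1849/3218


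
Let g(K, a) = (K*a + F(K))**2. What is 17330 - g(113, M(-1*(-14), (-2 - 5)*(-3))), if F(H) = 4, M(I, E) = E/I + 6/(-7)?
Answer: 2245351/196 ≈ 11456.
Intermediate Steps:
M(I, E) = -6/7 + E/I (M(I, E) = E/I + 6*(-1/7) = E/I - 6/7 = -6/7 + E/I)
g(K, a) = (4 + K*a)**2 (g(K, a) = (K*a + 4)**2 = (4 + K*a)**2)
17330 - g(113, M(-1*(-14), (-2 - 5)*(-3))) = 17330 - (4 + 113*(-6/7 + ((-2 - 5)*(-3))/((-1*(-14)))))**2 = 17330 - (4 + 113*(-6/7 - 7*(-3)/14))**2 = 17330 - (4 + 113*(-6/7 + 21*(1/14)))**2 = 17330 - (4 + 113*(-6/7 + 3/2))**2 = 17330 - (4 + 113*(9/14))**2 = 17330 - (4 + 1017/14)**2 = 17330 - (1073/14)**2 = 17330 - 1*1151329/196 = 17330 - 1151329/196 = 2245351/196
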